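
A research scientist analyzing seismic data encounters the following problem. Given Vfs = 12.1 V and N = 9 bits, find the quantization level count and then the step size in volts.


Step 1 — number of quantization levels:
L = 2^N = 2^9 = 512

Step 2 — LSB step size:
delta = Vfs / L
      = 12.1 / 512
      = 0.02363281 V

Levels = 512; step size = 0.02363281 V


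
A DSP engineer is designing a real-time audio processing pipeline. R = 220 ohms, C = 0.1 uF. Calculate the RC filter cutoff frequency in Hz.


Cutoff frequency of a first-order RC filter:
fc = 1 / (2 * pi * R * C)
C = 0.1 uF = 1e-07 F
fc = 1 / (2 * pi * 220 * 1e-07)
   = 1 / 0.00013823007675795
   = 7234.315595 Hz

7234.315595 Hz


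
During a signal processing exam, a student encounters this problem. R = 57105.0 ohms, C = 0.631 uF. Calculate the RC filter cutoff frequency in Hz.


Cutoff frequency of a first-order RC filter:
fc = 1 / (2 * pi * R * C)
C = 0.631 uF = 6.31e-07 F
fc = 1 / (2 * pi * 57105.0 * 6.31e-07)
   = 1 / 0.22640361838586
   = 4.416891 Hz

4.416891 Hz


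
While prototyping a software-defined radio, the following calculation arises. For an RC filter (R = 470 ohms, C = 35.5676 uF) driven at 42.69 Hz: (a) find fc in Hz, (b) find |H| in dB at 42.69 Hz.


Step 1 — cutoff frequency:
fc = 1 / (2*pi*R*C)
C = 35.5676 uF = 3.55676e-05 F
fc = 1 / (2*pi*470*3.55676e-05)
   = 9.52067 Hz

Step 2 — magnitude at f = 42.69 Hz:
|H(f)| = 1 / sqrt(1 + (f/fc)^2)
f/fc = 42.69 / 9.52067 = 4.483928
|H| = 1 / sqrt(1 + 20.10561) = 0.2176712
|H|_dB = 20*log10(0.2176712) = -13.24 dB

fc = 9.52067 Hz; |H(42.69 Hz)| = -13.24 dB


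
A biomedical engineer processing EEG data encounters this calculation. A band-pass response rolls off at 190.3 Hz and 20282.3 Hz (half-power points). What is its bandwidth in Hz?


Bandwidth is the difference of -3dB frequencies:
BW = f_high - f_low
   = 20282.3 - 190.3
   = 20092.0 Hz

20092.0 Hz


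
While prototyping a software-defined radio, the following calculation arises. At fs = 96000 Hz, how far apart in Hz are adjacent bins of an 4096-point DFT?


DFT frequency resolution:
df = fs / N
   = 96000 / 4096
   = 23.4375 Hz

23.4375 Hz


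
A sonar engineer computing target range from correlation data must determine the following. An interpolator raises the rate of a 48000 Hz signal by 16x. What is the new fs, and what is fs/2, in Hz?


Step 1 — output sample rate after interpolation by L:
fs_out = L * fs_in = 16 * 48000 = 768000 Hz

Step 2 — Nyquist frequency of the output stream:
f_Nyq = fs_out / 2 = 768000 / 2 = 384000.0 Hz

fs_out = 768000 Hz; f_Nyquist = 384000.0 Hz


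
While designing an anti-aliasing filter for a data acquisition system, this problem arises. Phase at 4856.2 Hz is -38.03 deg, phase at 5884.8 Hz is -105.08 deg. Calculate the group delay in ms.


Group delay from phase difference:
tau = -d(phi)/d(omega)
d(phi) = -67.05 deg = -1.170243 rad
d(omega) = 2*pi*(5884.8 - 4856.2) = 6462.8844 rad/s
tau = -(-1.170243) / 6462.8844
    = 0.1811 ms

0.1811 ms


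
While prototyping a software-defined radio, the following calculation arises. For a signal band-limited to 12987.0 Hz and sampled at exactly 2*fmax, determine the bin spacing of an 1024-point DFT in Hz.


Step 1 — Nyquist sampling rate:
fs = 2 * fmax = 2 * 12987.0 = 25974.0 Hz

Step 2 — DFT bin spacing:
df = fs / N = 25974.0 / 1024 = 25.3652 Hz

25.3652 Hz


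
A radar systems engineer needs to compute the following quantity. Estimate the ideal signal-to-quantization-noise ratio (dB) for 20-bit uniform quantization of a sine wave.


Theoretical SNR for a full-scale sinusoid:
SNR = 6.02 * N + 1.76
    = 6.02 * 20 + 1.76
    = 120.4 + 1.76
    = 122.16 dB

122.16 dB


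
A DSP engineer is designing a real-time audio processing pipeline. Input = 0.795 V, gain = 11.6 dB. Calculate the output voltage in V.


Output voltage from dB gain:
V_out = V_in * 10^(gain_dB / 20)
      = 0.795 * 10^(11.6 / 20)
      = 0.795 * 3.801894
      = 3.0225 V

3.0225 V


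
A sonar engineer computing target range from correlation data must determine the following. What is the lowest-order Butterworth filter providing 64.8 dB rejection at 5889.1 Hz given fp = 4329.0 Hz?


Butterworth filter order formula:
n = log10(10^(A/10) - 1) / (2 * log10(f_stop/f_pass))
10^(64.8/10) - 1 = 3019950.7204
f_stop/f_pass = 5889.1 / 4329.0 = 1.3604
n = 24.2404 -> ceil = 25

25


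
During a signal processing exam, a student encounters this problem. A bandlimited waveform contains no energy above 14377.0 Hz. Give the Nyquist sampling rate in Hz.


The Nyquist rate is twice the maximum frequency component.
fs_min = 2 * fmax
      = 2 * 14377.0
      = 28754.0 Hz

28754.0


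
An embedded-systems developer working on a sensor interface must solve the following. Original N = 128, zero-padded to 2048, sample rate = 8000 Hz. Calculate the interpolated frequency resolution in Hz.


Frequency resolution after zero-padding:
N_padded = 128 * 16 = 2048
df = fs / N_padded
   = 8000 / 2048
   = 3.9062 Hz

3.9062 Hz


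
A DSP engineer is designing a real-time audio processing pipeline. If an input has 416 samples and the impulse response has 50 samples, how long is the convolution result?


Linear convolution output length:
L = N + M - 1
  = 416 + 50 - 1
  = 465 samples

465


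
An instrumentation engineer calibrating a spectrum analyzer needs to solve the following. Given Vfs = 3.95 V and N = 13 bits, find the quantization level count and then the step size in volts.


Step 1 — number of quantization levels:
L = 2^N = 2^13 = 8192

Step 2 — LSB step size:
delta = Vfs / L
      = 3.95 / 8192
      = 0.00048218 V

Levels = 8192; step size = 0.00048218 V


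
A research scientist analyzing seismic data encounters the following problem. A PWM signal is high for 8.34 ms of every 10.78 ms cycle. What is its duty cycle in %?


Duty cycle as a percentage:
DC = (t_on / T) * 100
   = (8.34 / 10.78) * 100
   = 0.773655 * 100
   = 77.37 %

77.37 %


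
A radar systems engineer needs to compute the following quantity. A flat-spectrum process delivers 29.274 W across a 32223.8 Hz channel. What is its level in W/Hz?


Power spectral density:
PSD = P / BW
    = 29.274 / 32223.8
    = 0.00090846 W/Hz

0.00090846 W/Hz


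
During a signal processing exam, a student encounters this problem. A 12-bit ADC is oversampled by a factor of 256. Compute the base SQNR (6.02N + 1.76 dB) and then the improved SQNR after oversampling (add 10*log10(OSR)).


Step 1 — baseline SQNR at Nyquist:
SQNR_base = 6.02*N + 1.76
          = 6.02*12 + 1.76
          = 74.0 dB

Step 2 — oversampling processing gain:
G = 10*log10(OSR) = 10*log10(256) = 24.08 dB

Step 3 — total:
SQNR_total = 74.0 + 24.08 = 98.08 dB

Base SQNR = 74.0 dB; oversampled SQNR = 98.08 dB


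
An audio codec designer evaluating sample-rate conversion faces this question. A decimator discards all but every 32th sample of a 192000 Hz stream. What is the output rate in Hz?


Decimation reduces the sample rate:
fs_out = fs_in / M
       = 192000 / 32
       = 6000.0 Hz

6000.0 Hz


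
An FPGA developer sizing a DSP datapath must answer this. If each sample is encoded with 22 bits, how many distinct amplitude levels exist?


Number of quantization levels = 2^N
= 2^22
= 4194304

4194304


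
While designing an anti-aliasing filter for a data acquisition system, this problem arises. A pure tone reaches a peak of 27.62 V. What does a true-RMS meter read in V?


RMS voltage for a sinusoidal waveform:
V_rms = V_peak / sqrt(2)
      = 27.62 / 1.414214
      = 19.53 V

19.53 V


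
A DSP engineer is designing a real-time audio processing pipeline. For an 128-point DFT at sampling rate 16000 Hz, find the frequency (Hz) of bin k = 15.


Frequency of DFT bin k:
f_k = k * fs / N
    = 15 * 16000 / 128
    = 240000 / 128
    = 1875.0 Hz

1875.0 Hz


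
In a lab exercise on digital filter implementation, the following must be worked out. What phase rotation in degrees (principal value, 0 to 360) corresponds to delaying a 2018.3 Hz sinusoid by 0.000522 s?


Phase shift from frequency and time delay:
phi = 360 * f * t_delay
    = 360 * 2018.3 * 0.000522
    = 379.28 degrees
    mod 360 = 19.28 degrees

19.28 degrees


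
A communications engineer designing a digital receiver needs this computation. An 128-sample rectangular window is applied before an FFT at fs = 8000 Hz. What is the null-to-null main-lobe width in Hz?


Main lobe width for a rectangular window:
Width = 2 * fs / N
      = 2 * 8000 / 128
      = 16000 / 128
      = 125.0 Hz

125.0 Hz


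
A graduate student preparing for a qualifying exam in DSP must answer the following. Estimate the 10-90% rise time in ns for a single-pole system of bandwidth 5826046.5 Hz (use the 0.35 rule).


Rise time from bandwidth relationship:
tr = 0.35 / BW
   = 0.35 / 5826046.5
   = 6.007504403e-08 s
   = 60.075 ns

60.075 ns


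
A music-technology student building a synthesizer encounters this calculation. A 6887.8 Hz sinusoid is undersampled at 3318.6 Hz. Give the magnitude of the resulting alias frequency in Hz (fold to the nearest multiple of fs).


Compute the nearest integer multiple of fs to the signal:
n = round(6887.8 / 3318.6) = 2
f_alias = |6887.8 - 2 * 3318.6|
        = |6887.8 - 6637.2|
        = 250.6 Hz

250.6


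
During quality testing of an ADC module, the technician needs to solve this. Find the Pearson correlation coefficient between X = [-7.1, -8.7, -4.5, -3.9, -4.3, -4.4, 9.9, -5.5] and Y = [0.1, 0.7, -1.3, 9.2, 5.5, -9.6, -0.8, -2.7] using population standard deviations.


Pearson correlation coefficient (population):
r = cov(X,Y) / (std(X) * std(Y))
Mean X = -3.5625, Mean Y = 0.1375
Cov(X,Y) = -0.923906
Std(X) = 5.316704, Std(Y) = 5.208392
r = -0.0334

-0.0334


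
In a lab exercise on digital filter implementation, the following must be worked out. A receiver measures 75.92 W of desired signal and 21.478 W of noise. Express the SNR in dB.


SNR in decibels:
SNR = 10 * log10(Ps / Pn)
    = 10 * log10(75.92 / 21.478)
    = 10 * log10(3.5348)
    = 10 * 0.5484
    = 5.48 dB

5.48 dB


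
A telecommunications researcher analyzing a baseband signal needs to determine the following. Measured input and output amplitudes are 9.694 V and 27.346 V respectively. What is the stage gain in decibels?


Voltage gain in dB:
G = 20 * log10(Vout / Vin)
  = 20 * log10(27.346 / 9.694)
  = 20 * log10(2.82092)
  = 20 * 0.450391
  = 9.01 dB

9.01 dB


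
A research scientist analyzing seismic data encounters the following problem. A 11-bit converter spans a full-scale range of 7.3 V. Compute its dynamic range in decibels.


Dynamic range from full-scale to LSB:
V_min = V_max / 2^bits = 7.3 / 2^11
DR = 20 * log10(V_max / V_min)
   = 20 * log10(2^11)
   = 20 * 11 * log10(2)
   = 66.23 dB

66.23 dB


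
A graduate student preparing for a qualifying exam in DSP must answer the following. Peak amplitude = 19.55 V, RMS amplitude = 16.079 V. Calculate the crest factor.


Crest factor is the ratio of peak to RMS:
CF = V_peak / V_rms
   = 19.55 / 16.079
   = 1.2159

1.2159


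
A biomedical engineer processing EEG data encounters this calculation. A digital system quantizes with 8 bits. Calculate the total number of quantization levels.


Number of quantization levels = 2^N
= 2^8
= 256

256


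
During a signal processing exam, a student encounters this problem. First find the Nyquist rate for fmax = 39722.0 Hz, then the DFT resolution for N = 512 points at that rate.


Step 1 — Nyquist sampling rate:
fs = 2 * fmax = 2 * 39722.0 = 79444.0 Hz

Step 2 — DFT bin spacing:
df = fs / N = 79444.0 / 512 = 155.1641 Hz

155.1641 Hz


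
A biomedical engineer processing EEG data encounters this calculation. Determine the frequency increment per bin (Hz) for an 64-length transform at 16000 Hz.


DFT frequency resolution:
df = fs / N
   = 16000 / 64
   = 250.0 Hz

250.0 Hz


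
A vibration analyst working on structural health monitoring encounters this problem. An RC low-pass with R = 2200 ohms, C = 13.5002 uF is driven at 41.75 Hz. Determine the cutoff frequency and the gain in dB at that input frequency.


Step 1 — cutoff frequency:
fc = 1 / (2*pi*R*C)
C = 13.5002 uF = 1.35002e-05 F
fc = 1 / (2*pi*2200*1.35002e-05)
   = 5.35867 Hz

Step 2 — magnitude at f = 41.75 Hz:
|H(f)| = 1 / sqrt(1 + (f/fc)^2)
f/fc = 41.75 / 5.35867 = 7.791112
|H| = 1 / sqrt(1 + 60.701426) = 0.127307
|H|_dB = 20*log10(0.127307) = -17.9 dB

fc = 5.35867 Hz; |H(41.75 Hz)| = -17.9 dB


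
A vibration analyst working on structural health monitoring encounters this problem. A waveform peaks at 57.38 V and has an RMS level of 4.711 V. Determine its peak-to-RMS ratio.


Crest factor is the ratio of peak to RMS:
CF = V_peak / V_rms
   = 57.38 / 4.711
   = 12.18

12.18


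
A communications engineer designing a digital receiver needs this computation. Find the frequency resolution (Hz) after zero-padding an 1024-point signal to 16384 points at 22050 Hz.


Frequency resolution after zero-padding:
N_padded = 1024 * 16 = 16384
df = fs / N_padded
   = 22050 / 16384
   = 1.3458 Hz

1.3458 Hz


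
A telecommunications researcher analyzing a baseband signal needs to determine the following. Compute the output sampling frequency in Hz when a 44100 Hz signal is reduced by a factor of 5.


Decimation reduces the sample rate:
fs_out = fs_in / M
       = 44100 / 5
       = 8820.0 Hz

8820.0 Hz


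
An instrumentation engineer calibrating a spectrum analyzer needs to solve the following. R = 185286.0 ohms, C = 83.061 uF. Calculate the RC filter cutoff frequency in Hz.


Cutoff frequency of a first-order RC filter:
fc = 1 / (2 * pi * R * C)
C = 83.061 uF = 8.3061e-05 F
fc = 1 / (2 * pi * 185286.0 * 8.3061e-05)
   = 1 / 96.698476007207
   = 0.010341 Hz

0.010341 Hz


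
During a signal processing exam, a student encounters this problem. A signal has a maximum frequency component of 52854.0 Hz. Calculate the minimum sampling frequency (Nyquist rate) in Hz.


The Nyquist rate is twice the maximum frequency component.
fs_min = 2 * fmax
      = 2 * 52854.0
      = 105708.0 Hz

105708.0


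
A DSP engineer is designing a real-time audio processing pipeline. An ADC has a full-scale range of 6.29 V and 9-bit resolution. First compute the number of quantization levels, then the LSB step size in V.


Step 1 — number of quantization levels:
L = 2^N = 2^9 = 512

Step 2 — LSB step size:
delta = Vfs / L
      = 6.29 / 512
      = 0.01228516 V

Levels = 512; step size = 0.01228516 V


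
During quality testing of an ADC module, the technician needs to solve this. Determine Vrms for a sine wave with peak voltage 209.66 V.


RMS voltage for a sinusoidal waveform:
V_rms = V_peak / sqrt(2)
      = 209.66 / 1.414214
      = 148.252 V

148.252 V


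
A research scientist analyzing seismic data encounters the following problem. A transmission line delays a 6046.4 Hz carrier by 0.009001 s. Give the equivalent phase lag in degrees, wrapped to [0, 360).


Phase shift from frequency and time delay:
phi = 360 * f * t_delay
    = 360 * 6046.4 * 0.009001
    = 19592.51 degrees
    mod 360 = 152.51 degrees

152.51 degrees


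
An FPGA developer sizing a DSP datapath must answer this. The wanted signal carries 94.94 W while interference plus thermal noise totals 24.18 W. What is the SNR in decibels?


SNR in decibels:
SNR = 10 * log10(Ps / Pn)
    = 10 * log10(94.94 / 24.18)
    = 10 * log10(3.9264)
    = 10 * 0.594
    = 5.94 dB

5.94 dB


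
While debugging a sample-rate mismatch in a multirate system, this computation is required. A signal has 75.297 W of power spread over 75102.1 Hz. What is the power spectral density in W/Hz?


Power spectral density:
PSD = P / BW
    = 75.297 / 75102.1
    = 0.0010026 W/Hz

0.0010026 W/Hz


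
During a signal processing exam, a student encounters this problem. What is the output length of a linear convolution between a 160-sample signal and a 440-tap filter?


Linear convolution output length:
L = N + M - 1
  = 160 + 440 - 1
  = 599 samples

599


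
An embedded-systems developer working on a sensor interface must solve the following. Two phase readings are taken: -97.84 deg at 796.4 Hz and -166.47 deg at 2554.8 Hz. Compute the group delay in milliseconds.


Group delay from phase difference:
tau = -d(phi)/d(omega)
d(phi) = -68.63 deg = -1.197819 rad
d(omega) = 2*pi*(2554.8 - 796.4) = 11048.353 rad/s
tau = -(-1.197819) / 11048.353
    = 0.1084 ms

0.1084 ms


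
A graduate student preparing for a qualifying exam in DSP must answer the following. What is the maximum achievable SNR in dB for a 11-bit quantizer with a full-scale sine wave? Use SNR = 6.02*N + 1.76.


Theoretical SNR for a full-scale sinusoid:
SNR = 6.02 * N + 1.76
    = 6.02 * 11 + 1.76
    = 66.22 + 1.76
    = 67.98 dB

67.98 dB


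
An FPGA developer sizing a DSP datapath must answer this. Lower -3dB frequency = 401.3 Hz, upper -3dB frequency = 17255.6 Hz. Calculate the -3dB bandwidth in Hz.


Bandwidth is the difference of -3dB frequencies:
BW = f_high - f_low
   = 17255.6 - 401.3
   = 16854.3 Hz

16854.3 Hz


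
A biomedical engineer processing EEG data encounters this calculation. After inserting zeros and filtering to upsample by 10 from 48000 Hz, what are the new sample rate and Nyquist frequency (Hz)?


Step 1 — output sample rate after interpolation by L:
fs_out = L * fs_in = 10 * 48000 = 480000 Hz

Step 2 — Nyquist frequency of the output stream:
f_Nyq = fs_out / 2 = 480000 / 2 = 240000.0 Hz

fs_out = 480000 Hz; f_Nyquist = 240000.0 Hz


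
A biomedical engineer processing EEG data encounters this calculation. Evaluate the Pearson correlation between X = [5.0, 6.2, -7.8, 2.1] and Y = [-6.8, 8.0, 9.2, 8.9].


Pearson correlation coefficient (population):
r = cov(X,Y) / (std(X) * std(Y))
Mean X = 1.375, Mean Y = 4.825
Cov(X,Y) = -16.001875
Std(X) = 5.502897, Std(Y) = 6.726208
r = -0.4323

-0.4323


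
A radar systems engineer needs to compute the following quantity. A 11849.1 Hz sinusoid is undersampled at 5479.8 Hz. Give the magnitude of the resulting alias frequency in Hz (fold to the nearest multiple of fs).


Compute the nearest integer multiple of fs to the signal:
n = round(11849.1 / 5479.8) = 2
f_alias = |11849.1 - 2 * 5479.8|
        = |11849.1 - 10959.6|
        = 889.5 Hz

889.5


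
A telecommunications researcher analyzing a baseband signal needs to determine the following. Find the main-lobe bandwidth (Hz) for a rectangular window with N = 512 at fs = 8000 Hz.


Main lobe width for a rectangular window:
Width = 2 * fs / N
      = 2 * 8000 / 512
      = 16000 / 512
      = 31.25 Hz

31.25 Hz


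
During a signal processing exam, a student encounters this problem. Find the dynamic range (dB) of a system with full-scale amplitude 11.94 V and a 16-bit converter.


Dynamic range from full-scale to LSB:
V_min = V_max / 2^bits = 11.94 / 2^16
DR = 20 * log10(V_max / V_min)
   = 20 * log10(2^16)
   = 20 * 16 * log10(2)
   = 96.33 dB

96.33 dB


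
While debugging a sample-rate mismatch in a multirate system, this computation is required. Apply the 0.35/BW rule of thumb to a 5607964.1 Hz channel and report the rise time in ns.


Rise time from bandwidth relationship:
tr = 0.35 / BW
   = 0.35 / 5607964.1
   = 6.241124118e-08 s
   = 62.4112 ns

62.4112 ns


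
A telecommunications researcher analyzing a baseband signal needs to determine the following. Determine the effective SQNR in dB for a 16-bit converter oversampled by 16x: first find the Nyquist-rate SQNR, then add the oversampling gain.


Step 1 — baseline SQNR at Nyquist:
SQNR_base = 6.02*N + 1.76
          = 6.02*16 + 1.76
          = 98.08 dB

Step 2 — oversampling processing gain:
G = 10*log10(OSR) = 10*log10(16) = 12.04 dB

Step 3 — total:
SQNR_total = 98.08 + 12.04 = 110.12 dB

Base SQNR = 98.08 dB; oversampled SQNR = 110.12 dB


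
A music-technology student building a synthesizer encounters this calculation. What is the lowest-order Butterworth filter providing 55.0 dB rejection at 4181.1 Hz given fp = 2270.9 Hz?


Butterworth filter order formula:
n = log10(10^(A/10) - 1) / (2 * log10(f_stop/f_pass))
10^(55.0/10) - 1 = 316226.766
f_stop/f_pass = 4181.1 / 2270.9 = 1.8412
n = 10.3737 -> ceil = 11

11


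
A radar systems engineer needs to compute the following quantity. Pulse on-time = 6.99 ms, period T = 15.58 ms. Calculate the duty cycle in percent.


Duty cycle as a percentage:
DC = (t_on / T) * 100
   = (6.99 / 15.58) * 100
   = 0.448652 * 100
   = 44.87 %

44.87 %


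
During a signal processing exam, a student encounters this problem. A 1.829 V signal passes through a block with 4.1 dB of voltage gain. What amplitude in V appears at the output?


Output voltage from dB gain:
V_out = V_in * 10^(gain_dB / 20)
      = 1.829 * 10^(4.1 / 20)
      = 1.829 * 1.603245
      = 2.9323 V

2.9323 V


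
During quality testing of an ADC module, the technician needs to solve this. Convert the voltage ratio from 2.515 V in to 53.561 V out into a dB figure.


Voltage gain in dB:
G = 20 * log10(Vout / Vin)
  = 20 * log10(53.561 / 2.515)
  = 20 * log10(21.29662)
  = 20 * 1.328311
  = 26.57 dB

26.57 dB


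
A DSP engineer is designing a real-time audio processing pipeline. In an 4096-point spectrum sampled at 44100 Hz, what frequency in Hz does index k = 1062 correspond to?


Frequency of DFT bin k:
f_k = k * fs / N
    = 1062 * 44100 / 4096
    = 46834200 / 4096
    = 11434.131 Hz

11434.131 Hz


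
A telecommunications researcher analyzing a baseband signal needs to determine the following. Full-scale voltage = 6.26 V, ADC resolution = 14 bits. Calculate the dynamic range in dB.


Dynamic range from full-scale to LSB:
V_min = V_max / 2^bits = 6.26 / 2^14
DR = 20 * log10(V_max / V_min)
   = 20 * log10(2^14)
   = 20 * 14 * log10(2)
   = 84.29 dB

84.29 dB


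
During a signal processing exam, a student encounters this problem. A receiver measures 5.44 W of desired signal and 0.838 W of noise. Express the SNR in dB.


SNR in decibels:
SNR = 10 * log10(Ps / Pn)
    = 10 * log10(5.44 / 0.838)
    = 10 * log10(6.4916)
    = 10 * 0.8124
    = 8.12 dB

8.12 dB


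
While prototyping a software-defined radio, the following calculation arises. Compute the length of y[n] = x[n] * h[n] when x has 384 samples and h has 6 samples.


Linear convolution output length:
L = N + M - 1
  = 384 + 6 - 1
  = 389 samples

389


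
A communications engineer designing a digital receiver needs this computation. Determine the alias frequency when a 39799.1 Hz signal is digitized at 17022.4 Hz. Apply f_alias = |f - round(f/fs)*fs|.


Compute the nearest integer multiple of fs to the signal:
n = round(39799.1 / 17022.4) = 2
f_alias = |39799.1 - 2 * 17022.4|
        = |39799.1 - 34044.8|
        = 5754.3 Hz

5754.3


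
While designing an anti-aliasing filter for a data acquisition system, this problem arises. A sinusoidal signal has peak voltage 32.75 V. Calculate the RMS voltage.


RMS voltage for a sinusoidal waveform:
V_rms = V_peak / sqrt(2)
      = 32.75 / 1.414214
      = 23.158 V

23.158 V


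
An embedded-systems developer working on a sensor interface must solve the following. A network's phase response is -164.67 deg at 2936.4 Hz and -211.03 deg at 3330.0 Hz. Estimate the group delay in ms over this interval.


Group delay from phase difference:
tau = -d(phi)/d(omega)
d(phi) = -46.36 deg = -0.809135 rad
d(omega) = 2*pi*(3330.0 - 2936.4) = 2473.0617 rad/s
tau = -(-0.809135) / 2473.0617
    = 0.3272 ms

0.3272 ms


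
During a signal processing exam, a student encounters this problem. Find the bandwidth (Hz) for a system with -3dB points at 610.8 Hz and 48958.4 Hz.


Bandwidth is the difference of -3dB frequencies:
BW = f_high - f_low
   = 48958.4 - 610.8
   = 48347.6 Hz

48347.6 Hz


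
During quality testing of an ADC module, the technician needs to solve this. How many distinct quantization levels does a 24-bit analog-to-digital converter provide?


Number of quantization levels = 2^N
= 2^24
= 16777216

16777216


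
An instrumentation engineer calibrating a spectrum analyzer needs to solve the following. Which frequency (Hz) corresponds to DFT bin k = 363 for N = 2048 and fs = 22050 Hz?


Frequency of DFT bin k:
f_k = k * fs / N
    = 363 * 22050 / 2048
    = 8004150 / 2048
    = 3908.276 Hz

3908.276 Hz


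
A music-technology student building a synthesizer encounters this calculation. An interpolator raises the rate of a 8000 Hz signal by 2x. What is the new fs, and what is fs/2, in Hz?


Step 1 — output sample rate after interpolation by L:
fs_out = L * fs_in = 2 * 8000 = 16000 Hz

Step 2 — Nyquist frequency of the output stream:
f_Nyq = fs_out / 2 = 16000 / 2 = 8000.0 Hz

fs_out = 16000 Hz; f_Nyquist = 8000.0 Hz


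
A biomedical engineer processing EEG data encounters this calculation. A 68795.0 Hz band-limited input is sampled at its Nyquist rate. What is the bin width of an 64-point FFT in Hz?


Step 1 — Nyquist sampling rate:
fs = 2 * fmax = 2 * 68795.0 = 137590.0 Hz

Step 2 — DFT bin spacing:
df = fs / N = 137590.0 / 64 = 2149.8438 Hz

2149.8438 Hz


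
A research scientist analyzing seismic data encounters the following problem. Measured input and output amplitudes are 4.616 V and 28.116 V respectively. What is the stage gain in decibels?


Voltage gain in dB:
G = 20 * log10(Vout / Vin)
  = 20 * log10(28.116 / 4.616)
  = 20 * log10(6.090988)
  = 20 * 0.784688
  = 15.69 dB

15.69 dB


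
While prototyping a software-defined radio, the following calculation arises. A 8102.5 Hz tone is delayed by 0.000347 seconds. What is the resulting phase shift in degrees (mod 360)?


Phase shift from frequency and time delay:
phi = 360 * f * t_delay
    = 360 * 8102.5 * 0.000347
    = 1012.16 degrees
    mod 360 = 292.16 degrees

292.16 degrees


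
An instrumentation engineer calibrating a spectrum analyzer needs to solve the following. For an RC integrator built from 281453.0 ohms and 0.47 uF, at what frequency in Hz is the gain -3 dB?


Cutoff frequency of a first-order RC filter:
fc = 1 / (2 * pi * R * C)
C = 0.47 uF = 4.7e-07 F
fc = 1 / (2 * pi * 281453.0 * 4.7e-07)
   = 1 / 0.83115803650296
   = 1.203141 Hz

1.203141 Hz


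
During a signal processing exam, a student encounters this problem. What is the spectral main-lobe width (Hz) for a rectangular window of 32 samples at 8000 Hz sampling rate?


Main lobe width for a rectangular window:
Width = 2 * fs / N
      = 2 * 8000 / 32
      = 16000 / 32
      = 500.0 Hz

500.0 Hz


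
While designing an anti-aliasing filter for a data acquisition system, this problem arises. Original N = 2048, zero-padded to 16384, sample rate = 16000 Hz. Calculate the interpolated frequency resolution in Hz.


Frequency resolution after zero-padding:
N_padded = 2048 * 8 = 16384
df = fs / N_padded
   = 16000 / 16384
   = 0.9766 Hz

0.9766 Hz


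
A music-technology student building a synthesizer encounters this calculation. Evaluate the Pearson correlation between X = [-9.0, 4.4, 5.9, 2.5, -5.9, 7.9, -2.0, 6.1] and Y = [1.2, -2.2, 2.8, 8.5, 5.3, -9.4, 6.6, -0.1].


Pearson correlation coefficient (population):
r = cov(X,Y) / (std(X) * std(Y))
Mean X = 1.2375, Mean Y = 1.5875
Cov(X,Y) = -14.720781
Std(X) = 5.783584, Std(Y) = 5.317762
r = -0.4786

-0.4786


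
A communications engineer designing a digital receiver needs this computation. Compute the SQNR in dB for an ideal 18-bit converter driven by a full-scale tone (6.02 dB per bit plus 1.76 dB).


Theoretical SNR for a full-scale sinusoid:
SNR = 6.02 * N + 1.76
    = 6.02 * 18 + 1.76
    = 108.36 + 1.76
    = 110.12 dB

110.12 dB


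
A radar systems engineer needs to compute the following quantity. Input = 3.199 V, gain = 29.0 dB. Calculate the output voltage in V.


Output voltage from dB gain:
V_out = V_in * 10^(gain_dB / 20)
      = 3.199 * 10^(29.0 / 20)
      = 3.199 * 28.183829
      = 90.1601 V

90.1601 V


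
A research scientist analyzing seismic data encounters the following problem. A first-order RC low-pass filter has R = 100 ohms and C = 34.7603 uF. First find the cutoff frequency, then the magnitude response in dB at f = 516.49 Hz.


Step 1 — cutoff frequency:
fc = 1 / (2*pi*R*C)
C = 34.7603 uF = 3.47603e-05 F
fc = 1 / (2*pi*100*3.47603e-05)
   = 45.7864 Hz

Step 2 — magnitude at f = 516.49 Hz:
|H(f)| = 1 / sqrt(1 + (f/fc)^2)
f/fc = 516.49 / 45.7864 = 11.280424
|H| = 1 / sqrt(1 + 127.247966) = 0.0883029
|H|_dB = 20*log10(0.0883029) = -21.08 dB

fc = 45.7864 Hz; |H(516.49 Hz)| = -21.08 dB


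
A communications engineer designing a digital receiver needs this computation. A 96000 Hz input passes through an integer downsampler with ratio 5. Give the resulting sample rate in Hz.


Decimation reduces the sample rate:
fs_out = fs_in / M
       = 96000 / 5
       = 19200.0 Hz

19200.0 Hz


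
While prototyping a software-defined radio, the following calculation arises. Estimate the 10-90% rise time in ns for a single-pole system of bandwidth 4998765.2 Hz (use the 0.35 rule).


Rise time from bandwidth relationship:
tr = 0.35 / BW
   = 0.35 / 4998765.2
   = 7.001729147e-08 s
   = 70.0173 ns

70.0173 ns


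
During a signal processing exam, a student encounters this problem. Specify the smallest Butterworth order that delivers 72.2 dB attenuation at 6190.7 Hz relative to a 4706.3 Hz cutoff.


Butterworth filter order formula:
n = log10(10^(A/10) - 1) / (2 * log10(f_stop/f_pass))
10^(72.2/10) - 1 = 16595868.0744
f_stop/f_pass = 6190.7 / 4706.3 = 1.3154
n = 30.3208 -> ceil = 31

31


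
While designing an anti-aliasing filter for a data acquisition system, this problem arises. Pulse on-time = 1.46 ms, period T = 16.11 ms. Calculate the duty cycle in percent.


Duty cycle as a percentage:
DC = (t_on / T) * 100
   = (1.46 / 16.11) * 100
   = 0.090627 * 100
   = 9.06 %

9.06 %


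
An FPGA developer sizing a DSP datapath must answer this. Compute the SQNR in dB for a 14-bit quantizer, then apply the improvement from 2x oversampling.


Step 1 — baseline SQNR at Nyquist:
SQNR_base = 6.02*N + 1.76
          = 6.02*14 + 1.76
          = 86.04 dB

Step 2 — oversampling processing gain:
G = 10*log10(OSR) = 10*log10(2) = 3.01 dB

Step 3 — total:
SQNR_total = 86.04 + 3.01 = 89.05 dB

Base SQNR = 86.04 dB; oversampled SQNR = 89.05 dB


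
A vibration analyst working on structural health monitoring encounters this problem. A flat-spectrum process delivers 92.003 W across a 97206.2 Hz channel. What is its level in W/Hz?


Power spectral density:
PSD = P / BW
    = 92.003 / 97206.2
    = 0.00094647 W/Hz

0.00094647 W/Hz


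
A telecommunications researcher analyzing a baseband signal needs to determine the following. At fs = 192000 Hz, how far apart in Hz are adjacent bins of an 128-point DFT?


DFT frequency resolution:
df = fs / N
   = 192000 / 128
   = 1500.0 Hz

1500.0 Hz


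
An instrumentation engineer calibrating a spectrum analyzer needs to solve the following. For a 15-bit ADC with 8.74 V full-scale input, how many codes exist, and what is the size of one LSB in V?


Step 1 — number of quantization levels:
L = 2^N = 2^15 = 32768

Step 2 — LSB step size:
delta = Vfs / L
      = 8.74 / 32768
      = 0.00026672 V

Levels = 32768; step size = 0.00026672 V


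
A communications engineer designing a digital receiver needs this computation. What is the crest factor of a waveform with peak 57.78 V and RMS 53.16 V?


Crest factor is the ratio of peak to RMS:
CF = V_peak / V_rms
   = 57.78 / 53.16
   = 1.0869

1.0869


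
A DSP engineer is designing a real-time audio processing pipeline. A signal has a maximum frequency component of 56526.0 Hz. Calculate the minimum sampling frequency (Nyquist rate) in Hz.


The Nyquist rate is twice the maximum frequency component.
fs_min = 2 * fmax
      = 2 * 56526.0
      = 113052.0 Hz

113052.0


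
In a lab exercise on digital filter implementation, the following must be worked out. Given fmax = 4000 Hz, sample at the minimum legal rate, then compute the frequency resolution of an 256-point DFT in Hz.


Step 1 — Nyquist sampling rate:
fs = 2 * fmax = 2 * 4000 = 8000 Hz

Step 2 — DFT bin spacing:
df = fs / N = 8000 / 256 = 31.25 Hz

31.25 Hz


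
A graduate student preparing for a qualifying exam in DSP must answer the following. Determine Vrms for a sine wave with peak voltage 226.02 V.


RMS voltage for a sinusoidal waveform:
V_rms = V_peak / sqrt(2)
      = 226.02 / 1.414214
      = 159.82 V

159.82 V


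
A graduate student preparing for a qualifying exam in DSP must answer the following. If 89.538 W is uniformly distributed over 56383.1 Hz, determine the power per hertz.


Power spectral density:
PSD = P / BW
    = 89.538 / 56383.1
    = 0.00158803 W/Hz

0.00158803 W/Hz


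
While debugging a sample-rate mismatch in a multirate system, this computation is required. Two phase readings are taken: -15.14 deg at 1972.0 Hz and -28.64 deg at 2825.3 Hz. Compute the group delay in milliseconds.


Group delay from phase difference:
tau = -d(phi)/d(omega)
d(phi) = -13.5 deg = -0.235619 rad
d(omega) = 2*pi*(2825.3 - 1972.0) = 5361.442 rad/s
tau = -(-0.235619) / 5361.442
    = 0.0439 ms

0.0439 ms


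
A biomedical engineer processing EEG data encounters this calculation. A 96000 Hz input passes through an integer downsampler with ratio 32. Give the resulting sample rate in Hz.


Decimation reduces the sample rate:
fs_out = fs_in / M
       = 96000 / 32
       = 3000.0 Hz

3000.0 Hz


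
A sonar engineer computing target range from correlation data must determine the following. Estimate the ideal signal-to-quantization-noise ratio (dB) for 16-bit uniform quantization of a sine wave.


Theoretical SNR for a full-scale sinusoid:
SNR = 6.02 * N + 1.76
    = 6.02 * 16 + 1.76
    = 96.32 + 1.76
    = 98.08 dB

98.08 dB


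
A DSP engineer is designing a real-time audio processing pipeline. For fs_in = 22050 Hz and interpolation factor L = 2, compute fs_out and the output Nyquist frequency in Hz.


Step 1 — output sample rate after interpolation by L:
fs_out = L * fs_in = 2 * 22050 = 44100 Hz

Step 2 — Nyquist frequency of the output stream:
f_Nyq = fs_out / 2 = 44100 / 2 = 22050.0 Hz

fs_out = 44100 Hz; f_Nyquist = 22050.0 Hz


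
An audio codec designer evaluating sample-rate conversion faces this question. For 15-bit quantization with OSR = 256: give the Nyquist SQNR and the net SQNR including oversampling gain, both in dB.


Step 1 — baseline SQNR at Nyquist:
SQNR_base = 6.02*N + 1.76
          = 6.02*15 + 1.76
          = 92.06 dB

Step 2 — oversampling processing gain:
G = 10*log10(OSR) = 10*log10(256) = 24.08 dB

Step 3 — total:
SQNR_total = 92.06 + 24.08 = 116.14 dB

Base SQNR = 92.06 dB; oversampled SQNR = 116.14 dB


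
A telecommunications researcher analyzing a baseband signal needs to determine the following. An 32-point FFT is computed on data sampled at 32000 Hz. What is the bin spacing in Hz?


DFT frequency resolution:
df = fs / N
   = 32000 / 32
   = 1000.0 Hz

1000.0 Hz


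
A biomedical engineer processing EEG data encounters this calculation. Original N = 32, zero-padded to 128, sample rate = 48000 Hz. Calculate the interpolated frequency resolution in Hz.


Frequency resolution after zero-padding:
N_padded = 32 * 4 = 128
df = fs / N_padded
   = 48000 / 128
   = 375.0 Hz

375.0 Hz


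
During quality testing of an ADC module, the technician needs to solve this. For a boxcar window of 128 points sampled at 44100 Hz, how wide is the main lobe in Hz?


Main lobe width for a rectangular window:
Width = 2 * fs / N
      = 2 * 44100 / 128
      = 88200 / 128
      = 689.062 Hz

689.062 Hz


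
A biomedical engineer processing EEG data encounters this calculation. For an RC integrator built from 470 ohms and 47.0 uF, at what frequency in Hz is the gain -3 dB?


Cutoff frequency of a first-order RC filter:
fc = 1 / (2 * pi * R * C)
C = 47.0 uF = 4.7e-05 F
fc = 1 / (2 * pi * 470 * 4.7e-05)
   = 1 / 0.1387955634356
   = 7.204841 Hz

7.204841 Hz


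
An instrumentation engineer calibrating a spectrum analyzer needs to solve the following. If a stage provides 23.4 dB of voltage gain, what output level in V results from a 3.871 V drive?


Output voltage from dB gain:
V_out = V_in * 10^(gain_dB / 20)
      = 3.871 * 10^(23.4 / 20)
      = 3.871 * 14.791084
      = 57.2563 V

57.2563 V


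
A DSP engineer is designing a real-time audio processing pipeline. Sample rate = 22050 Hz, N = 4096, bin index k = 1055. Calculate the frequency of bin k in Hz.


Frequency of DFT bin k:
f_k = k * fs / N
    = 1055 * 22050 / 4096
    = 23262750 / 4096
    = 5679.382 Hz

5679.382 Hz


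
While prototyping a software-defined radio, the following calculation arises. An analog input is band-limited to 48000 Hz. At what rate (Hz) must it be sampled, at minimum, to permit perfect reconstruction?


The Nyquist rate is twice the maximum frequency component.
fs_min = 2 * fmax
      = 2 * 48000
      = 96000 Hz

96000


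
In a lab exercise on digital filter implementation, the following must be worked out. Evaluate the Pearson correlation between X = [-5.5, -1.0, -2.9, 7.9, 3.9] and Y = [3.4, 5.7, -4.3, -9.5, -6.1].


Pearson correlation coefficient (population):
r = cov(X,Y) / (std(X) * std(Y))
Mean X = 0.48, Mean Y = -2.16
Cov(X,Y) = -21.1172
Std(X) = 4.819295, Std(Y) = 5.773595
r = -0.7589

-0.7589


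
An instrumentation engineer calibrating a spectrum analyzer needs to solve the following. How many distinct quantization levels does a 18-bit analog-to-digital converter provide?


Number of quantization levels = 2^N
= 2^18
= 262144

262144


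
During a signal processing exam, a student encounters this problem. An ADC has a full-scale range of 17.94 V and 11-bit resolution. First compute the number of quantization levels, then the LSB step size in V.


Step 1 — number of quantization levels:
L = 2^N = 2^11 = 2048

Step 2 — LSB step size:
delta = Vfs / L
      = 17.94 / 2048
      = 0.00875977 V

Levels = 2048; step size = 0.00875977 V


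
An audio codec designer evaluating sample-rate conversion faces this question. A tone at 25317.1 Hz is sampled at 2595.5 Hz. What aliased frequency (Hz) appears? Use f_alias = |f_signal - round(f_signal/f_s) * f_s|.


Compute the nearest integer multiple of fs to the signal:
n = round(25317.1 / 2595.5) = 10
f_alias = |25317.1 - 10 * 2595.5|
        = |25317.1 - 25955.0|
        = 637.9 Hz

637.9


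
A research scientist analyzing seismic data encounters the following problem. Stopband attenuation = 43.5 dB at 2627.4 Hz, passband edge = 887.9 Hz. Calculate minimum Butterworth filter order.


Butterworth filter order formula:
n = log10(10^(A/10) - 1) / (2 * log10(f_stop/f_pass))
10^(43.5/10) - 1 = 22386.2114
f_stop/f_pass = 2627.4 / 887.9 = 2.9591
n = 4.6162 -> ceil = 5

5


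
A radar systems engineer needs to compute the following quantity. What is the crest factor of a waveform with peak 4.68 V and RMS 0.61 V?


Crest factor is the ratio of peak to RMS:
CF = V_peak / V_rms
   = 4.68 / 0.61
   = 7.6721

7.6721


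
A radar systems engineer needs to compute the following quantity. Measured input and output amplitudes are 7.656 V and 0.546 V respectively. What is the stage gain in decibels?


Voltage gain in dB:
G = 20 * log10(Vout / Vin)
  = 20 * log10(0.546 / 7.656)
  = 20 * log10(0.071317)
  = 20 * -1.146809
  = -22.94 dB

-22.94 dB


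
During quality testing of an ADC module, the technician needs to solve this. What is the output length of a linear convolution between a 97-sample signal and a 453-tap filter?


Linear convolution output length:
L = N + M - 1
  = 97 + 453 - 1
  = 549 samples

549
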